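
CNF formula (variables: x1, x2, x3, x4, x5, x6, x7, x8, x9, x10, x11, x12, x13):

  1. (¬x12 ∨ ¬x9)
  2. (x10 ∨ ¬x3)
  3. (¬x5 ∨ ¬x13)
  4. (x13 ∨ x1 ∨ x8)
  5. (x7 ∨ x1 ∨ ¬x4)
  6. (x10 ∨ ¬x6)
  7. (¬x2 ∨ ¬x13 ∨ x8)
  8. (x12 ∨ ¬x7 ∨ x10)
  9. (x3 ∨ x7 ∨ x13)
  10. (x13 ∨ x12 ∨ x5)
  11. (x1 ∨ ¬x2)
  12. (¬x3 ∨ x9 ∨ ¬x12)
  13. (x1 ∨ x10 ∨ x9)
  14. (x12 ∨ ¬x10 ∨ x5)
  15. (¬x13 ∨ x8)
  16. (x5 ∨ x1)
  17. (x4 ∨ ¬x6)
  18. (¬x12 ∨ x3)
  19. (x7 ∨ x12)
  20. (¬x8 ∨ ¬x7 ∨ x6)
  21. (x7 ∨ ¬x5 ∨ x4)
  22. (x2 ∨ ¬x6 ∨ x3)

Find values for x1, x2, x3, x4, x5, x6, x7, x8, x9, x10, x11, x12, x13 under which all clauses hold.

x1 = 1, x2 = 1, x3 = 1, x4 = 0, x5 = 1, x6 = 0, x7 = 1, x8 = 0, x9 = 1, x10 = 1, x11 = 0, x12 = 0, x13 = 0

Pure literal: x1 appears only positively; assign x1 = True.
Try x2 = True.
The remaining clauses are satisfied by x3 = True, x4 = False, x5 = True, x6 = False, x7 = True, x8 = False, x9 = True, x10 = True, x11 = False, x12 = False, x13 = False.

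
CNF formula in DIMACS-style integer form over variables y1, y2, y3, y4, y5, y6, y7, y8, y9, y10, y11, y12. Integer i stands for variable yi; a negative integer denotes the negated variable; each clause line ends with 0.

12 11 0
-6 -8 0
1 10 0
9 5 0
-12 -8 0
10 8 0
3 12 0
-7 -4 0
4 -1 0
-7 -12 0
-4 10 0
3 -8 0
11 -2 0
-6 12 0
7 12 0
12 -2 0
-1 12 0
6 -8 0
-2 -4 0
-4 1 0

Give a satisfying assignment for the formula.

y1=T  y2=F  y3=T  y4=T  y5=T  y6=T  y7=F  y8=F  y9=F  y10=T  y11=F  y12=T

Pure literal: y2 appears only negated; assign y2 = False.
y3 occurs only positively in the remaining clauses — set y3 = True.
Set y1 = True and propagate.
  then y4 is forced to True.
  then y7 is forced to False.
  then y10 is forced to True.
  then y12 is forced to True.
  then y8 is forced to False.
Branch on y5: take y5 = True.
y6, y9, y11 are now unconstrained; take y6 = True, y9 = False, y11 = False.
Every clause has at least one true literal under this assignment.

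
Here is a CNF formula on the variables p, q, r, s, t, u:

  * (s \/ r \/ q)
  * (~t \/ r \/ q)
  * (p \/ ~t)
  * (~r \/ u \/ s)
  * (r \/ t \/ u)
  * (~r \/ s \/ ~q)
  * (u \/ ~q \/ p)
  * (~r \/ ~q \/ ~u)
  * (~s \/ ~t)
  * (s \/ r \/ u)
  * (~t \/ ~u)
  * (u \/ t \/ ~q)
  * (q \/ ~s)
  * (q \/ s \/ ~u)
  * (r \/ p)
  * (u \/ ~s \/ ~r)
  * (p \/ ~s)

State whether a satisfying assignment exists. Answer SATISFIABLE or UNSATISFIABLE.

Pure literal: p appears only positively; assign p = True.
Try q = True.
Try r = False.
Try s = False.
  then u is forced to True.
  then t is forced to False.
Every clause has at least one true literal under this assignment.
So p=T, q=T, r=F, s=F, t=F, u=T is a satisfying assignment.

SATISFIABLE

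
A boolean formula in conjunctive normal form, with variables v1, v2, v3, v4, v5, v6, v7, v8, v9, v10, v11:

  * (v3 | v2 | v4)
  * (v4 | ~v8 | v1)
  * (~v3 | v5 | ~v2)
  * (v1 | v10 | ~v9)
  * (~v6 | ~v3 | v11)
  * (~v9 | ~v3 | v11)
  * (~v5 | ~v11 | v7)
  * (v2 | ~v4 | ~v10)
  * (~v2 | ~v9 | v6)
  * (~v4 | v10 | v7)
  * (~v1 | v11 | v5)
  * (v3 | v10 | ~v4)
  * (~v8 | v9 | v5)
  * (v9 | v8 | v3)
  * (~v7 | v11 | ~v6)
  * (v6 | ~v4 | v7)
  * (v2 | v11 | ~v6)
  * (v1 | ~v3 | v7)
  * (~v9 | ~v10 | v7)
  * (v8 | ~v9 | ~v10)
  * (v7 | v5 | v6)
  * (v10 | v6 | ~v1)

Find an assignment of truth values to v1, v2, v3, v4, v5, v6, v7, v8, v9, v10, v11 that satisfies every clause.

v1=T, v2=F, v3=T, v4=F, v5=T, v6=F, v7=T, v8=F, v9=F, v10=T, v11=T

Try v1 = True.
Set v2 = False and propagate.
Try v3 = True.
The remaining clauses are satisfied by v4 = False, v5 = True, v6 = False, v7 = True, v8 = False, v9 = False, v10 = True, v11 = True.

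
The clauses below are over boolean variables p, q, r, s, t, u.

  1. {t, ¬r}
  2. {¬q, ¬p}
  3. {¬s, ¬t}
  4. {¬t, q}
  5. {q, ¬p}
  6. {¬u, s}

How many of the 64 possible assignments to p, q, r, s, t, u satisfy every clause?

Case analysis on q and t:
  q=1, t=1: remaining (p,r,s,u) ∈ {(0,0,0,0); (0,1,0,0)} — 2.
  q=1, t=0: remaining (p,r,s,u) ∈ {(0,0,0,0); (0,0,1,0); (0,0,1,1)} — 3.
  q=0, t=1: a clause becomes empty — 0.
  q=0, t=0: remaining (p,r,s,u) ∈ {(0,0,0,0); (0,0,1,0); (0,0,1,1)} — 3.
Total: 2 + 3 + 0 + 3 = 8.

8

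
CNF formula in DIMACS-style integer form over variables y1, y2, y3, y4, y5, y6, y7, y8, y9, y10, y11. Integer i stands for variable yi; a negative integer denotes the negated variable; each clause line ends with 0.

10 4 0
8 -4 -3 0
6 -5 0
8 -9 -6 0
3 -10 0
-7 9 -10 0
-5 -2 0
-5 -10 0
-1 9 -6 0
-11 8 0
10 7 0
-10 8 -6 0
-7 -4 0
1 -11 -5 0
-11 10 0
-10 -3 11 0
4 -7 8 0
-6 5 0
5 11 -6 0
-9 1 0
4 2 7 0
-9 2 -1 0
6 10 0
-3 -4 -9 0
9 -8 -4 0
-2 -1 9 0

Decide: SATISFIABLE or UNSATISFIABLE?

SATISFIABLE

Try y1 = True.
Set y2 = True and propagate.
  then y5 is forced to False.
  then y6 is forced to False.
  then y10 is forced to True.
  then y3 is forced to True.
  then y11 is forced to True.
  then y8 is forced to True.
  then y9 is forced to True.
  then y4 is forced to False.
y7 is now unconstrained; take y7 = True.
Every clause has at least one true literal under this assignment.
So y1=True, y2=True, y3=True, y4=False, y5=False, y6=False, y7=True, y8=True, y9=True, y10=True, y11=True is a satisfying assignment.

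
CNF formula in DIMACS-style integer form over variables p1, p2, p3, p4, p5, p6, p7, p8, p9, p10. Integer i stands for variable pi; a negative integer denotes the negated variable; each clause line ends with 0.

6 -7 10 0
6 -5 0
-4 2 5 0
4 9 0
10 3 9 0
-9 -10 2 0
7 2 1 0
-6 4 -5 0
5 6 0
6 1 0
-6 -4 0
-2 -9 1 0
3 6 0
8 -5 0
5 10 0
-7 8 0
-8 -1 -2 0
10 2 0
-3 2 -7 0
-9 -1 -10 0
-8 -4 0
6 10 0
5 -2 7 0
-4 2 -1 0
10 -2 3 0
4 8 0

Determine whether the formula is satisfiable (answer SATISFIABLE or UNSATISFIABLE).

p2 = True:
  p6 = True:
    propagation gives p4=False, p9=True, p5=False, p1=True; an empty clause results — contradiction.
  p6 = False:
    propagation gives p5=False; an empty clause results — contradiction.
p2 = False:
  propagation gives p10=True, p9=False, p4=True, p5=True; an empty clause results — contradiction.
Every branch closes, so no satisfying assignment exists.

UNSATISFIABLE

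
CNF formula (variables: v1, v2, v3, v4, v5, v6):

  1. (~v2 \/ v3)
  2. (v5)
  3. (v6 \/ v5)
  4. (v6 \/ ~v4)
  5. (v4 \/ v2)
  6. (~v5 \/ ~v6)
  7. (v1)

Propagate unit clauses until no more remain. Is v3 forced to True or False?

(v5) stands alone — v5 = True.
(~v6 \/ ~v5): since v5 = True, the clause reduces to (~v6). v6 = False.
In (~v4 \/ v6), v6 is now false; ~v4 must hold, so v4 = False.
(v4 \/ v2): since v4 = False, the clause reduces to (v2). v2 = True.
(v3 \/ ~v2): since v2 = True, the clause reduces to (v3). v3 = True.

True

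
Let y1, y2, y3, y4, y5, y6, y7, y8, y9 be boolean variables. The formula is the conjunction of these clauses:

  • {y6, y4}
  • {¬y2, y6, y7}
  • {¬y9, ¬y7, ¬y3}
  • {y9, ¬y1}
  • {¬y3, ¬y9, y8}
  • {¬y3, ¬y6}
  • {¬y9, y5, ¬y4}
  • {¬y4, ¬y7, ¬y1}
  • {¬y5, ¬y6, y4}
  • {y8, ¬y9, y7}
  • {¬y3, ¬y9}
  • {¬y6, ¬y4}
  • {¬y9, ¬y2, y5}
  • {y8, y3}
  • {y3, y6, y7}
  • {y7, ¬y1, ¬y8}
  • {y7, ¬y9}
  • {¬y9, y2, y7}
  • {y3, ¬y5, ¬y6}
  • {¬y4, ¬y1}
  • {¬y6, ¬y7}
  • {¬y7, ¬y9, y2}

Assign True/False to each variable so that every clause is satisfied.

y1=F, y2=T, y3=F, y4=T, y5=T, y6=F, y7=T, y8=T, y9=T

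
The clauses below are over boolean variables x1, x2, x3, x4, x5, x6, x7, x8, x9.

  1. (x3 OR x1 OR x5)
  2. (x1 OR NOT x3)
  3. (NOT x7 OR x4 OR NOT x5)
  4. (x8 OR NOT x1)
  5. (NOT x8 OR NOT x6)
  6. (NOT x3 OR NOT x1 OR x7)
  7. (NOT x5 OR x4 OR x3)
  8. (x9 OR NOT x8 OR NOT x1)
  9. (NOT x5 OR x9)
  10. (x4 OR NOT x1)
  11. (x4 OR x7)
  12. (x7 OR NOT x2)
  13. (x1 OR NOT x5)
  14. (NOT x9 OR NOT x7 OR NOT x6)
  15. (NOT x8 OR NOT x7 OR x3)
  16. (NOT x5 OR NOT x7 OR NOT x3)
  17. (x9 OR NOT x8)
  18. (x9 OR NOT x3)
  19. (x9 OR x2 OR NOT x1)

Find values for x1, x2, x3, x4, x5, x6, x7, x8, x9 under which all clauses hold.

x4 occurs only positively in the remaining clauses — set x4 = True.
Pure literal: x6 appears only negated; assign x6 = False.
Branch on x1: take x1 = True.
  then x8 is forced to True.
  then x9 is forced to True.
Try x2 = False.
The remaining clauses are satisfied by x3 = True, x5 = False, x7 = True.

x1=1, x2=0, x3=1, x4=1, x5=0, x6=0, x7=1, x8=1, x9=1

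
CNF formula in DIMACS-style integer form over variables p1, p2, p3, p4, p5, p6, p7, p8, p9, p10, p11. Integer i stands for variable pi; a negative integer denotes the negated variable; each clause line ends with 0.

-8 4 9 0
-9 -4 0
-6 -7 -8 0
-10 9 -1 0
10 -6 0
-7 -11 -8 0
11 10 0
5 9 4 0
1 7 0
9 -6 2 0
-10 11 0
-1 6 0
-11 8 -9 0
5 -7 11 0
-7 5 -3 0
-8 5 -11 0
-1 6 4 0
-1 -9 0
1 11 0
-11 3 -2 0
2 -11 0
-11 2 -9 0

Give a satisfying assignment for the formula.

p1=False, p2=True, p3=True, p4=True, p5=True, p6=False, p7=True, p8=False, p9=False, p10=False, p11=True

Check each clause:
  1. {p9, ¬p8, p4} — ¬p8 is true.
  2. {¬p9, ¬p4} — ¬p9 is true.
  3. {¬p8, ¬p7, ¬p6} — ¬p8 is true.
  4. {p9, ¬p10, ¬p1} — ¬p1 is true.
  5. {p10, ¬p6} — ¬p6 is true.
  6. {¬p7, ¬p8, ¬p11} — ¬p8 is true.
  7. {p11, p10} — p11 is true.
  8. {p9, p5, p4} — p4 is true.
  9. {p7, p1} — p7 is true.
  10. {p2, ¬p6, p9} — p2 is true.
  11. {¬p10, p11} — p11 is true.
  12. {¬p1, p6} — ¬p1 is true.
  13. {p8, ¬p11, ¬p9} — ¬p9 is true.
  14. {p11, p5, ¬p7} — p11 is true.
  15. {¬p7, p5, ¬p3} — p5 is true.
  16. {¬p11, p5, ¬p8} — ¬p8 is true.
  17. {p6, p4, ¬p1} — p4 is true.
  18. {¬p1, ¬p9} — ¬p1 is true.
  19. {p11, p1} — p11 is true.
  20. {¬p2, ¬p11, p3} — p3 is true.
  21. {p2, ¬p11} — p2 is true.
  22. {¬p11, ¬p9, p2} — p2 is true.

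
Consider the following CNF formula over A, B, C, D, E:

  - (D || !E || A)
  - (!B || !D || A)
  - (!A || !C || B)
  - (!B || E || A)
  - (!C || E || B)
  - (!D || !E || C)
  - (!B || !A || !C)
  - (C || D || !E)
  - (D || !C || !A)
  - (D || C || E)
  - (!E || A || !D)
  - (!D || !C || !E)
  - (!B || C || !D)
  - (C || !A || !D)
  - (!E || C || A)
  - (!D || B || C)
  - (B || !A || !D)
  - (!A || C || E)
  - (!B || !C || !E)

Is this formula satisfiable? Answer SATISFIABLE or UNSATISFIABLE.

UNSATISFIABLE

C = True:
  A = True:
    propagation gives B=True; an empty clause results — contradiction.
  A = False:
    E = True:
      propagation gives D=True; contradiction.
    E = False:
      propagation gives B=False; contradiction.
C = False:
  D = True:
    propagation gives E=False, B=False; an empty clause results — contradiction.
  D = False:
    propagation gives E=False; an empty clause results — contradiction.
Every branch closes, so no satisfying assignment exists.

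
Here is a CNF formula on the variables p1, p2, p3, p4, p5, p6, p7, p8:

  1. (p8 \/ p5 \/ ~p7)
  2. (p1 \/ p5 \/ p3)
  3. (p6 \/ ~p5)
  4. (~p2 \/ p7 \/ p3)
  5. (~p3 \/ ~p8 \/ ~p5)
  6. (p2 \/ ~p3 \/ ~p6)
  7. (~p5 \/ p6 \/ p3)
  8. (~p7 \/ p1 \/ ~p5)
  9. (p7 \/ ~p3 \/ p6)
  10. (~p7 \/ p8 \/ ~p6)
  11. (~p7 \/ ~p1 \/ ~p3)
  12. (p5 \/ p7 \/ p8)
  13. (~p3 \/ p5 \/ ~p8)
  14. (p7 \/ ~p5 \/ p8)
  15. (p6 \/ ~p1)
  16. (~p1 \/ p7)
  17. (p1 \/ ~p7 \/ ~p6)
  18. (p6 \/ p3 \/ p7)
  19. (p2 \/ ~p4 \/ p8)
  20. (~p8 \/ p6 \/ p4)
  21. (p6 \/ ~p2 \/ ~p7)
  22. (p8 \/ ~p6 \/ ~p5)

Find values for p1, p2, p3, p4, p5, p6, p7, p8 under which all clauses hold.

p1=True, p2=False, p3=False, p4=True, p5=False, p6=True, p7=True, p8=True

Branch on p1: take p1 = True.
  then p6 is forced to True.
  then p7 is forced to True.
  then p8 is forced to True.
  then p3 is forced to False.
p2, p4, p5 are now unconstrained; take p2 = False, p4 = True, p5 = False.
Check each clause:
  1. (p5 \/ p8 \/ ~p7) — p8 is true.
  2. (p1 \/ p5 \/ p3) — p1 is true.
  3. (p6 \/ ~p5) — ~p5 is true.
  4. (p3 \/ ~p2 \/ p7) — ~p2 is true.
  5. (~p3 \/ ~p8 \/ ~p5) — ~p5 is true.
  6. (~p6 \/ ~p3 \/ p2) — ~p3 is true.
  7. (~p5 \/ p3 \/ p6) — ~p5 is true.
  8. (~p7 \/ ~p5 \/ p1) — ~p5 is true.
  9. (~p3 \/ p7 \/ p6) — ~p3 is true.
  10. (p8 \/ ~p7 \/ ~p6) — p8 is true.
  11. (~p3 \/ ~p7 \/ ~p1) — ~p3 is true.
  12. (p7 \/ p5 \/ p8) — p8 is true.
  13. (~p3 \/ p5 \/ ~p8) — ~p3 is true.
  14. (p8 \/ ~p5 \/ p7) — p8 is true.
  15. (p6 \/ ~p1) — p6 is true.
  16. (~p1 \/ p7) — p7 is true.
  17. (~p6 \/ p1 \/ ~p7) — p1 is true.
  18. (p6 \/ p3 \/ p7) — p6 is true.
  19. (~p4 \/ p8 \/ p2) — p8 is true.
  20. (~p8 \/ p6 \/ p4) — p4 is true.
  21. (p6 \/ ~p7 \/ ~p2) — ~p2 is true.
  22. (p8 \/ ~p6 \/ ~p5) — p8 is true.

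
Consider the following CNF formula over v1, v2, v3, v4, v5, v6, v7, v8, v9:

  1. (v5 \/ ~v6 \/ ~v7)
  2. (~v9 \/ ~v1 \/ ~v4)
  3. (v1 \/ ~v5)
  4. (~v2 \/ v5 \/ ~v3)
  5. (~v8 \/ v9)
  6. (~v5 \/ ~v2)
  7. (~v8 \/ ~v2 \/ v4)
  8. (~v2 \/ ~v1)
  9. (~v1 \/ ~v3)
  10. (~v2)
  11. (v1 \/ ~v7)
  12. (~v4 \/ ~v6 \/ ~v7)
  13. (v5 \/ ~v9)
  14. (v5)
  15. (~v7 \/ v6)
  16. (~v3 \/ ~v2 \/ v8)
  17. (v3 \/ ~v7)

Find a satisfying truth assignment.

v1 = 1, v2 = 0, v3 = 0, v4 = 0, v5 = 1, v6 = 0, v7 = 0, v8 = 0, v9 = 0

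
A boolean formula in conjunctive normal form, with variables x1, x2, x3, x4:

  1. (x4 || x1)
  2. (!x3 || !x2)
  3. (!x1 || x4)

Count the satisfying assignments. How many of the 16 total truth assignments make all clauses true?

6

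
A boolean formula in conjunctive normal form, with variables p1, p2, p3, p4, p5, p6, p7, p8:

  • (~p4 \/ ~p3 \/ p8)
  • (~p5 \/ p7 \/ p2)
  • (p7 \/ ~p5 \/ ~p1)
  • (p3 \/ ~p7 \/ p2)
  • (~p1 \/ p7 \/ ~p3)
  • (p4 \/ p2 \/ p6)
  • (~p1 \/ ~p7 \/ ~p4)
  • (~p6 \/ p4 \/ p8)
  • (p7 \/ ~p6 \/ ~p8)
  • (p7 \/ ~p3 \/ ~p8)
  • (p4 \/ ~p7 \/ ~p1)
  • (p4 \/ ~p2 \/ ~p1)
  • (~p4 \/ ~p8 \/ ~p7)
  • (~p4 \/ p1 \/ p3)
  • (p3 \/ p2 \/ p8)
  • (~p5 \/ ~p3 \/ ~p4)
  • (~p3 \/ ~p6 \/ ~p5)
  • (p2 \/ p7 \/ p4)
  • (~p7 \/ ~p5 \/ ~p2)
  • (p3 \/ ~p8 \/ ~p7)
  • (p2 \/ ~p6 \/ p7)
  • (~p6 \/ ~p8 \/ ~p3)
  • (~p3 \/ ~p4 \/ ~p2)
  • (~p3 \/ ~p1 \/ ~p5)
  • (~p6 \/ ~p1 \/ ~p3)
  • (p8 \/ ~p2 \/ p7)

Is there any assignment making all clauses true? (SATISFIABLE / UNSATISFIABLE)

SATISFIABLE

Pure literal: p5 appears only negated; assign p5 = False.
Set p1 = True and propagate.
Branch on p2: take p2 = True.
  then p4 is forced to True.
  then p7 is forced to False.
  then p3 is forced to False.
  then p8 is forced to True.
  then p6 is forced to False.
So p1 = T, p2 = T, p3 = F, p4 = T, p5 = F, p6 = F, p7 = F, p8 = T is a satisfying assignment.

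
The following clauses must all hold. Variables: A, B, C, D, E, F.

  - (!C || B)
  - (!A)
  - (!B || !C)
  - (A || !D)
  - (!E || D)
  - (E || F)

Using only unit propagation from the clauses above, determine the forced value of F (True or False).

True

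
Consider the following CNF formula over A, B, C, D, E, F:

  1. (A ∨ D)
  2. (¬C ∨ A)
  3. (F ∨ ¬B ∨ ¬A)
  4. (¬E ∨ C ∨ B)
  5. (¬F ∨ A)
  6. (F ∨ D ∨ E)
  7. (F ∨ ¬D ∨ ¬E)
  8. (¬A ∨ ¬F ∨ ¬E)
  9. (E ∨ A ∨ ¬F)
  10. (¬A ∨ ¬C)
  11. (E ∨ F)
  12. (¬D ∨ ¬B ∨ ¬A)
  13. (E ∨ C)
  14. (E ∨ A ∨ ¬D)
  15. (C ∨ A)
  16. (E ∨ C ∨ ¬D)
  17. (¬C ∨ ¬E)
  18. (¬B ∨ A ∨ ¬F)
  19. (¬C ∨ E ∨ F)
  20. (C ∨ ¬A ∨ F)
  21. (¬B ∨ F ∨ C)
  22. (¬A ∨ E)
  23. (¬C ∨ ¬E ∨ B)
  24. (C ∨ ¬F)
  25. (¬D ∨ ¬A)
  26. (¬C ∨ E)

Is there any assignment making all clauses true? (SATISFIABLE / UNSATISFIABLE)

A = True:
  propagation gives C=False, E=True, B=True, F=True; an empty clause results — contradiction.
A = False:
  propagation gives D=True, C=False; an empty clause results — contradiction.
Every branch closes, so no satisfying assignment exists.

UNSATISFIABLE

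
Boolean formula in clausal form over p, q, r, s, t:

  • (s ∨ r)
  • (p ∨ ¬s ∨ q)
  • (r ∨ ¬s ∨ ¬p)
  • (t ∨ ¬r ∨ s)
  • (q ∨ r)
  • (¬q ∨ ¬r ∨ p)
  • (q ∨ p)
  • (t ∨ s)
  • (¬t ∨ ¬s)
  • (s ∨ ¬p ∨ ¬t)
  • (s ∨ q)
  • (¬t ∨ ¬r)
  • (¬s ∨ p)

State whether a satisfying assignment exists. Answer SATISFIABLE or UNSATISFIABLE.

SATISFIABLE

Branch on p: take p = True.
Set q = True and propagate.
For the remaining variables, r = True, s = True, t = False works.
Every clause has at least one true literal under this assignment.
So p = T, q = T, r = T, s = T, t = F is a satisfying assignment.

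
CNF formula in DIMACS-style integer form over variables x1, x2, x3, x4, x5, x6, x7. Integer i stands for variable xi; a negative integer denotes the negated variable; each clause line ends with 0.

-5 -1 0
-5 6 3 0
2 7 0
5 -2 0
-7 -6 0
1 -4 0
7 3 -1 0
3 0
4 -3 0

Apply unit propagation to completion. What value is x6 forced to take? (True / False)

False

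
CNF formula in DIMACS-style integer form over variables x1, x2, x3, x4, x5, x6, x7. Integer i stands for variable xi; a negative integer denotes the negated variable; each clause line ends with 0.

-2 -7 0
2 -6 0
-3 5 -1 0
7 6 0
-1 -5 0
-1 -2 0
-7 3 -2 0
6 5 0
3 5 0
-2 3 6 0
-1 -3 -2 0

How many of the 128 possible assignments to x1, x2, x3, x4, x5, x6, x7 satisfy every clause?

10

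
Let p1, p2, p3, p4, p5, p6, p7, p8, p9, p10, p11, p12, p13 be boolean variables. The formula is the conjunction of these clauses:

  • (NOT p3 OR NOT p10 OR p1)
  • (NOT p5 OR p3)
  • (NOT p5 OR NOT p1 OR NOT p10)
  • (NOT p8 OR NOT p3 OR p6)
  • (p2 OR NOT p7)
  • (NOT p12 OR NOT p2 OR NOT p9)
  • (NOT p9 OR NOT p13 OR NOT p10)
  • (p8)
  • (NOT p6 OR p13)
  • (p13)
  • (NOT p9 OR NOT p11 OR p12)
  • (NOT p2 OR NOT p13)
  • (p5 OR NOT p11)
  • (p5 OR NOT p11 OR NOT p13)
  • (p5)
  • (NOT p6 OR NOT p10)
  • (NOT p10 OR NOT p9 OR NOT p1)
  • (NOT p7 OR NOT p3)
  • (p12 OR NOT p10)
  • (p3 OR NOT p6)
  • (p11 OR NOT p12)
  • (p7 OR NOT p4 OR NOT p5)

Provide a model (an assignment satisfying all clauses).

p1 = F  p2 = F  p3 = T  p4 = F  p5 = T  p6 = T  p7 = F  p8 = T  p9 = F  p10 = F  p11 = T  p12 = F  p13 = T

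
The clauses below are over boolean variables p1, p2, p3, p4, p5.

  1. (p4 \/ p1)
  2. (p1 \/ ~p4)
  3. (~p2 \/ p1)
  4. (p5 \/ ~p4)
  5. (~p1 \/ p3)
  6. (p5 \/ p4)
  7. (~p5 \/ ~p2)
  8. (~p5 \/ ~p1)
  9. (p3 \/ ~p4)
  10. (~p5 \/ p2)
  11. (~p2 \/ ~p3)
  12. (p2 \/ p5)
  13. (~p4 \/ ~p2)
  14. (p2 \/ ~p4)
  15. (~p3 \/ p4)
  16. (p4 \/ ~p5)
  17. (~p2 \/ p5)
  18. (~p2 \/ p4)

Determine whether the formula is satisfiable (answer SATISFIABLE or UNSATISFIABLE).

UNSATISFIABLE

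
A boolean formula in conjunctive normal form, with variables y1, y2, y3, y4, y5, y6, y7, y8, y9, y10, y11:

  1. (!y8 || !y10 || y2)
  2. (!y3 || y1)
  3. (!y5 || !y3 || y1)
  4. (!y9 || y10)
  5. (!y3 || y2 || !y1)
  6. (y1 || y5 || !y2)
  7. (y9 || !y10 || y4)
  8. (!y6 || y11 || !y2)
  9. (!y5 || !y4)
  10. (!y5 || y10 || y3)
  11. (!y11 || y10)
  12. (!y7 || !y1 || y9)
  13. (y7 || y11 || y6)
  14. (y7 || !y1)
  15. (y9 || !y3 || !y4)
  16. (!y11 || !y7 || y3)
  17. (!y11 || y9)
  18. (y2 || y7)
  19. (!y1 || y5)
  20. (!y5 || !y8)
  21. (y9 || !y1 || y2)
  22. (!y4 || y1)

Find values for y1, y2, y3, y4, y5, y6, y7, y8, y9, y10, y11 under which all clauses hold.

y1=True, y2=True, y3=True, y4=False, y5=True, y6=True, y7=True, y8=False, y9=True, y10=True, y11=True

y8 occurs only negated in the remaining clauses — set y8 = False.
Branch on y1: take y1 = True.
  then y7 is forced to True.
  then y9 is forced to True.
  then y10 is forced to True.
  then y5 is forced to True.
  then y4 is forced to False.
For the remaining variables, y2 = True, y3 = True, y6 = True, y11 = True works.
Every clause has at least one true literal under this assignment.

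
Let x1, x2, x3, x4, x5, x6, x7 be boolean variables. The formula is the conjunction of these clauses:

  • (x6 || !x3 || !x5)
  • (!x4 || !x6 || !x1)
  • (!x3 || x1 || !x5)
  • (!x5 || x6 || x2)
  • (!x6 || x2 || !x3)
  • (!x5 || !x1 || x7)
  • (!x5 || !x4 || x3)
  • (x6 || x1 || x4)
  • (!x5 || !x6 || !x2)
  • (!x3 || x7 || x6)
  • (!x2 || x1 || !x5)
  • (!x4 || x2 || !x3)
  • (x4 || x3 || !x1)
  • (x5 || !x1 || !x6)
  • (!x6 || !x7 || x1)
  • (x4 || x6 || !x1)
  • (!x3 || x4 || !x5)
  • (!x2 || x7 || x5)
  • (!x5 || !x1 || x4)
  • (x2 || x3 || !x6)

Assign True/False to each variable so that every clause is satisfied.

Branch on x1: take x1 = True.
The remaining clauses are satisfied by x2 = True, x3 = True, x4 = True, x5 = False, x6 = False, x7 = True.

x1=1, x2=1, x3=1, x4=1, x5=0, x6=0, x7=1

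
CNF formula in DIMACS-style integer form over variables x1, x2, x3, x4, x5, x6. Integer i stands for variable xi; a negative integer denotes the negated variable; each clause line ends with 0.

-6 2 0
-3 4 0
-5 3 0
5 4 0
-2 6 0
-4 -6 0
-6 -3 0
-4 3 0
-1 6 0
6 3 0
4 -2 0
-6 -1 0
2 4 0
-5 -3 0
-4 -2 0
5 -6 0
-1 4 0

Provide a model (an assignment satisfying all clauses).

x1=F  x2=F  x3=T  x4=T  x5=F  x6=F

x1 occurs only negated in the remaining clauses — set x1 = False.
Try x2 = False.
  then x6 is forced to False.
  then x3 is forced to True.
  then x4 is forced to True.
  then x5 is forced to False.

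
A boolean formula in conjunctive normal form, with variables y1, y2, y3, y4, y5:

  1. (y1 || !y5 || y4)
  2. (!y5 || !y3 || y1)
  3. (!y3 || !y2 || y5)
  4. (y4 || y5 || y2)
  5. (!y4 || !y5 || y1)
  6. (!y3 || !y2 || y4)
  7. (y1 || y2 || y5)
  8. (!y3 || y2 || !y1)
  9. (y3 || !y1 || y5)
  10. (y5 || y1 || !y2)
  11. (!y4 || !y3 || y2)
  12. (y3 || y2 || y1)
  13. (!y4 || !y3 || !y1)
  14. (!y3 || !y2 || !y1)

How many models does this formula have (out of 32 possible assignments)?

4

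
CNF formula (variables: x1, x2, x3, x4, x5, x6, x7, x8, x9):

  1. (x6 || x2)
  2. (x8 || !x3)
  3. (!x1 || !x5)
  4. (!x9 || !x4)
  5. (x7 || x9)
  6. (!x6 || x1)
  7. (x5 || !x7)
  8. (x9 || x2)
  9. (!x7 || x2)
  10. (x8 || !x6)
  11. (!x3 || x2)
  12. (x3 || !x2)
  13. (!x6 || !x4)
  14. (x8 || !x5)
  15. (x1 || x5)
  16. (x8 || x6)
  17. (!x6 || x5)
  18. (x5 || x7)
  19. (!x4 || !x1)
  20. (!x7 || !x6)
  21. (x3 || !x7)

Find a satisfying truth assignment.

x8 occurs only positively in the remaining clauses — set x8 = True.
Try x1 = False.
  then x6 is forced to False.
  then x2 is forced to True.
  then x3 is forced to True.
  then x5 is forced to True.
Branch on x4: take x4 = True.
  then x9 is forced to False.
  then x7 is forced to True.
Every clause has at least one true literal under this assignment.

x1 = False, x2 = True, x3 = True, x4 = True, x5 = True, x6 = False, x7 = True, x8 = True, x9 = False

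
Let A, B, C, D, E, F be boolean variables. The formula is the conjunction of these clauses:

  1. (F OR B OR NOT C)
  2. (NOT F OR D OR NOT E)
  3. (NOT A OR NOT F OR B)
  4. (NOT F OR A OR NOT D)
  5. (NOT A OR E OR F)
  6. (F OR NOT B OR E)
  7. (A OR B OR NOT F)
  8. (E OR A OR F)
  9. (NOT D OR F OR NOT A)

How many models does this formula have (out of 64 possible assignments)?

17

Split on F, then A.
  F=T, A=T: C free; 3 ways for (B,D,E) × 2^1 = 6.
  F=T, A=F: remaining (B,C,D,E) ∈ {(T,F,F,F); (T,T,F,F)} — 2.
  F=F, A=T: remaining (B,C,D,E) ∈ {(F,F,F,T); (T,F,F,T); (T,T,F,T)} — 3.
  F=F, A=F: D free; 3 ways for (B,C,E) × 2^1 = 6.
Total: 6 + 2 + 3 + 6 = 17.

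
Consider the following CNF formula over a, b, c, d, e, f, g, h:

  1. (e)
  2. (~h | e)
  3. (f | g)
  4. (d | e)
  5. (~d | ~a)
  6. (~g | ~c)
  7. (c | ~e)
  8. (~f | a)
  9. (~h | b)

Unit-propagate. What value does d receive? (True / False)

False

(e) stands alone — e = True.
From (c | ~e) and e = True: c = True.
(~g | ~c): since c = True, the clause reduces to (~g). g = False.
In (g | f), g is now false; f must hold, so f = True.
In (a | ~f), ~f is now false; a must hold, so a = True.
(~a | ~d): since a = True, the clause reduces to (~d). d = False.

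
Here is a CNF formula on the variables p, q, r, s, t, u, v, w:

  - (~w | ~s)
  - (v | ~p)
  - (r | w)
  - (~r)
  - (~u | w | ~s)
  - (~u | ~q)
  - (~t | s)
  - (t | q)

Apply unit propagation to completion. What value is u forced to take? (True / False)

Unit clause (~r) sets r = False.
In (w | r), r is now false; w must hold, so w = True.
(~w | ~s) with w = True leaves only ~s, so s = False.
In (~t | s), s is now false; ~t must hold, so t = False.
In (q | t), t is now false; q must hold, so q = True.
From (~u | ~q) and q = True: u = False.

False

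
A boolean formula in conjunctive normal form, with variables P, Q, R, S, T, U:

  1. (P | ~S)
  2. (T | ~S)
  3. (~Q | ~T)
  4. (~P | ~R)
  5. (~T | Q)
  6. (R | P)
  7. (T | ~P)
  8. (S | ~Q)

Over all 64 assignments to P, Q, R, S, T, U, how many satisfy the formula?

2

Satisfying assignments:
  P=F Q=F R=T S=F T=F U=F
  P=F Q=F R=T S=F T=F U=T
Count: 2.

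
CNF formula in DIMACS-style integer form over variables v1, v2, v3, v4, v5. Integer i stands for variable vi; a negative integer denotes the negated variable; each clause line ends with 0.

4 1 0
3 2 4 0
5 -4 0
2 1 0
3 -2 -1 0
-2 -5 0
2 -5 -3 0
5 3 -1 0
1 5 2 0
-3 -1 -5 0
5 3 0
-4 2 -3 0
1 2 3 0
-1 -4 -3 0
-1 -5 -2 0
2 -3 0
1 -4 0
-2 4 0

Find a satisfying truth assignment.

v1=True, v2=False, v3=False, v4=True, v5=True

Check each clause:
  1. (v4 | v1) — v1 is true.
  2. (v2 | v4 | v3) — v4 is true.
  3. (v5 | ~v4) — v5 is true.
  4. (v2 | v1) — v1 is true.
  5. (~v2 | v3 | ~v1) — ~v2 is true.
  6. (~v5 | ~v2) — ~v2 is true.
  7. (~v5 | v2 | ~v3) — ~v3 is true.
  8. (v3 | ~v1 | v5) — v5 is true.
  9. (v5 | v2 | v1) — v1 is true.
  10. (~v3 | ~v5 | ~v1) — ~v3 is true.
  11. (v3 | v5) — v5 is true.
  12. (v2 | ~v3 | ~v4) — ~v3 is true.
  13. (v2 | v3 | v1) — v1 is true.
  14. (~v1 | ~v3 | ~v4) — ~v3 is true.
  15. (~v1 | ~v2 | ~v5) — ~v2 is true.
  16. (~v3 | v2) — ~v3 is true.
  17. (~v4 | v1) — v1 is true.
  18. (v4 | ~v2) — v4 is true.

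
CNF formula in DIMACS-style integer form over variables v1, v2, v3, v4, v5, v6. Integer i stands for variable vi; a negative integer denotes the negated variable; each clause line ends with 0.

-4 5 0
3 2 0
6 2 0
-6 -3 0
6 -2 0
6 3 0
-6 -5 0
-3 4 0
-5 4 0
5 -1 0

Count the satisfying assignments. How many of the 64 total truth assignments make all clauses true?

1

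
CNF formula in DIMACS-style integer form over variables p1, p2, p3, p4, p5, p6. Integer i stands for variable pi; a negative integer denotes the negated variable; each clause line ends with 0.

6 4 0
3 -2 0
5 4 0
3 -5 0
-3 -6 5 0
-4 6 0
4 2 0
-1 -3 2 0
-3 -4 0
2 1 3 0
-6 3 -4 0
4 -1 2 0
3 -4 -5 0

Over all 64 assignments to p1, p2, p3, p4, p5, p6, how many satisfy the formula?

2

Satisfying assignments:
  p1=F p2=T p3=T p4=F p5=T p6=T
  p1=T p2=T p3=T p4=F p5=T p6=T
That's 2 in total.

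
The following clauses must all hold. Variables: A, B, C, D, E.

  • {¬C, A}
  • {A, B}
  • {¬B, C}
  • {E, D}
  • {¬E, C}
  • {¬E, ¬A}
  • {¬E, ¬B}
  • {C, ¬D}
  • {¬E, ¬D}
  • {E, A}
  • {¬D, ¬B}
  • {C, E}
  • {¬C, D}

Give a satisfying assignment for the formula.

A = T  B = F  C = T  D = T  E = F

Check each clause:
  1. {A, ¬C} — A is true.
  2. {B, A} — A is true.
  3. {¬B, C} — C is true.
  4. {E, D} — D is true.
  5. {¬E, C} — C is true.
  6. {¬E, ¬A} — ¬E is true.
  7. {¬B, ¬E} — ¬E is true.
  8. {C, ¬D} — C is true.
  9. {¬D, ¬E} — ¬E is true.
  10. {A, E} — A is true.
  11. {¬B, ¬D} — ¬B is true.
  12. {E, C} — C is true.
  13. {¬C, D} — D is true.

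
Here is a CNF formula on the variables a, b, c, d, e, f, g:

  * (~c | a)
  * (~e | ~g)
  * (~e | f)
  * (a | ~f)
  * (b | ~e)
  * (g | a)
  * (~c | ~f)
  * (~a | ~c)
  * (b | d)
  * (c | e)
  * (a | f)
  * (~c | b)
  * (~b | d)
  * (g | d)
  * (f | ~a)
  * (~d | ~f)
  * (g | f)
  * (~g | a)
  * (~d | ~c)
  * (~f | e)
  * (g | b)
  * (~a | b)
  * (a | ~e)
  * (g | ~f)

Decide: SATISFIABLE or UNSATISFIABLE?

UNSATISFIABLE

a = True:
  propagation gives c=False, e=True, g=False, f=True; an empty clause results — contradiction.
a = False:
  propagation gives c=False, f=False; an empty clause results — contradiction.
Every branch closes, so no satisfying assignment exists.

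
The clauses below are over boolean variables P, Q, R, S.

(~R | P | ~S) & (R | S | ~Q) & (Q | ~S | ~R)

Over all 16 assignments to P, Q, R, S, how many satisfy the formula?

Split on R, then S.
  R=1, S=1: remaining (P,Q) ∈ {(1,1)} — 1.
  R=1, S=0: remaining (P,Q) ∈ {(0,0); (0,1); (1,0); (1,1)} — 4.
  R=0, S=1: remaining (P,Q) ∈ {(0,0); (0,1); (1,0); (1,1)} — 4.
  R=0, S=0: remaining (P,Q) ∈ {(0,0); (1,0)} — 2.
Total: 1 + 4 + 4 + 2 = 11.

11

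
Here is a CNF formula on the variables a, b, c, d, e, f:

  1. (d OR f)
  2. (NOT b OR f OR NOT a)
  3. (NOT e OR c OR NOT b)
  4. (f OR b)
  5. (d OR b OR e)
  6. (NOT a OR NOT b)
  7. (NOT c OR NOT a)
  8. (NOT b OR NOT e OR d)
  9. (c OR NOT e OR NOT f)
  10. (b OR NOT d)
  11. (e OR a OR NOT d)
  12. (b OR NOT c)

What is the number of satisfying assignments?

4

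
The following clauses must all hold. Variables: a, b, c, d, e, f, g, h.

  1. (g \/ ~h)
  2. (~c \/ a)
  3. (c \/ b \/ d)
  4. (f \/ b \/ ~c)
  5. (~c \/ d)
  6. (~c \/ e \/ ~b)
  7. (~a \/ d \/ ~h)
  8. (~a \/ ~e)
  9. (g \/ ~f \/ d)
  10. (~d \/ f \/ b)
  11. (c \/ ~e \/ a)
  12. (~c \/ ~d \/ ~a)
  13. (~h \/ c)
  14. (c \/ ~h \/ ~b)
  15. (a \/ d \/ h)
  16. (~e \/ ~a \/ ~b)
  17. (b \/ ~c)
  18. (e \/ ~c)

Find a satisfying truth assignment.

a=True, b=True, c=False, d=True, e=False, f=False, g=True, h=False

g occurs only positively in the remaining clauses — set g = True.
Try a = True.
  then e is forced to False.
  then c is forced to False.
  then h is forced to False.
Set b = True and propagate.
d, f are now unconstrained; take d = True, f = False.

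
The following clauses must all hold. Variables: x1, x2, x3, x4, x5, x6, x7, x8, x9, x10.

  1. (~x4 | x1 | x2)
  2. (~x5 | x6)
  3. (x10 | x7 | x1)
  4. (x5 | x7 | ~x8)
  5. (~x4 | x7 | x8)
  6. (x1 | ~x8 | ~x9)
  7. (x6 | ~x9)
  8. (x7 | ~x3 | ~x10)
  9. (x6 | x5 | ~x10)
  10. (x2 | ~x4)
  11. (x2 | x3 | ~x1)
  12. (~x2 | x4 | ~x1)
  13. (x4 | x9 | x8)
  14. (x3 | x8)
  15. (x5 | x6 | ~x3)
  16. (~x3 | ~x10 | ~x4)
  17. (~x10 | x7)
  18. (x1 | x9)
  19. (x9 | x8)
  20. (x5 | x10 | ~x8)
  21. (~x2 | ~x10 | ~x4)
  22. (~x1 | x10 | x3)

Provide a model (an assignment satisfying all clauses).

x1=T, x2=F, x3=T, x4=F, x5=T, x6=T, x7=T, x8=F, x9=T, x10=T

x6 occurs only positively in the remaining clauses — set x6 = True.
Pure literal: x7 appears only positively; assign x7 = True.
Try x1 = True.
For the remaining variables, x2 = False, x3 = True, x4 = False, x5 = True, x8 = False, x9 = True, x10 = True works.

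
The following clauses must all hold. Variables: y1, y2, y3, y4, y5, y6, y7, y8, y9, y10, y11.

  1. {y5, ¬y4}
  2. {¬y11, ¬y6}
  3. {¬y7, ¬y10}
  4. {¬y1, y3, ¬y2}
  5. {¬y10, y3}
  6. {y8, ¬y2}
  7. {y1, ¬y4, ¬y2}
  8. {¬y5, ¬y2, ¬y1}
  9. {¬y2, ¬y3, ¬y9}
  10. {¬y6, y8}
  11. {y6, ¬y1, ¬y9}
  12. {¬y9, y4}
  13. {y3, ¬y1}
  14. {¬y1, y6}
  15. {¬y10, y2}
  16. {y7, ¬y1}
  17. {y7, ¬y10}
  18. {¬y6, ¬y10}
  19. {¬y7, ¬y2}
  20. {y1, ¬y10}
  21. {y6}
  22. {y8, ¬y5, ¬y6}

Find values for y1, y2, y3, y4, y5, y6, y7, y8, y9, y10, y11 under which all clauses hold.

y1=T, y2=F, y3=T, y4=F, y5=T, y6=T, y7=T, y8=T, y9=F, y10=F, y11=F

Unit propagation: (y6) forces y6 = True.
Unit propagation: (¬y11) forces y11 = False.
Unit propagation: (y8) forces y8 = True.
The clause (¬y10) is unit: y10 must be False.
Pure literal: y2 appears only negated; assign y2 = False.
y9 occurs only negated in the remaining clauses — set y9 = False.
Try y1 = True.
  then y3 is forced to True.
  then y7 is forced to True.
For the remaining variables, y4 = False, y5 = True works.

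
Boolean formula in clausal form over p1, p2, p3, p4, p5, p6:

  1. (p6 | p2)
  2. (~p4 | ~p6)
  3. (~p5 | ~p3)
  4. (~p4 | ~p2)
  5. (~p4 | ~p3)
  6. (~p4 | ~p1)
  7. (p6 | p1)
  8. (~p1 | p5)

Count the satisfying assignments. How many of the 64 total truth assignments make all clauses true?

Case analysis on p4 and p1:
  p4=T, p1=T: a clause becomes empty — 0.
  p4=T, p1=F: a clause becomes empty — 0.
  p4=F, p1=T: remaining (p2,p3,p5,p6) ∈ {(F,F,T,T); (T,F,T,F); (T,F,T,T)} — 3.
  p4=F, p1=F: p2 free; 3 ways for (p3,p5,p6) × 2^1 = 6.
Total: 0 + 0 + 3 + 6 = 9.

9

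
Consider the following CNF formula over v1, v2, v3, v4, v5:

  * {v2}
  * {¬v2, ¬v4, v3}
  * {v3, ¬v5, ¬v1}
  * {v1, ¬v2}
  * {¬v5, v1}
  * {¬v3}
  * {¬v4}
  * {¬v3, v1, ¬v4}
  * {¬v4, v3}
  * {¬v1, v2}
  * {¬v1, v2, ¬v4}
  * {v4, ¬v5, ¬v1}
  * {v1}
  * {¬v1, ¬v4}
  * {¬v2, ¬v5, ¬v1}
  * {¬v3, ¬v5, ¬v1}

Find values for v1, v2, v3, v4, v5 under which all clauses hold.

v1=T  v2=T  v3=F  v4=F  v5=F

Check each clause:
  1. {v2} — v2 is true.
  2. {¬v2, v3, ¬v4} — ¬v4 is true.
  3. {¬v1, v3, ¬v5} — ¬v5 is true.
  4. {¬v2, v1} — v1 is true.
  5. {v1, ¬v5} — v1 is true.
  6. {¬v3} — ¬v3 is true.
  7. {¬v4} — ¬v4 is true.
  8. {¬v3, v1, ¬v4} — v1 is true.
  9. {v3, ¬v4} — ¬v4 is true.
  10. {v2, ¬v1} — v2 is true.
  11. {¬v4, ¬v1, v2} — v2 is true.
  12. {¬v1, ¬v5, v4} — ¬v5 is true.
  13. {v1} — v1 is true.
  14. {¬v4, ¬v1} — ¬v4 is true.
  15. {¬v5, ¬v1, ¬v2} — ¬v5 is true.
  16. {¬v1, ¬v3, ¬v5} — ¬v5 is true.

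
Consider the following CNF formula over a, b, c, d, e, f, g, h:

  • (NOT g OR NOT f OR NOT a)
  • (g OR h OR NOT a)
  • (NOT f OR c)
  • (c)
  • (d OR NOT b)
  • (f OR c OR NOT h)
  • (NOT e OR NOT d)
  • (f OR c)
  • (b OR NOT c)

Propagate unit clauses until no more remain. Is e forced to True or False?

False

Unit clause (c) sets c = True.
(NOT c OR b): since c = True, the clause reduces to (b). b = True.
(d OR NOT b) with b = True leaves only d, so d = True.
In (NOT d OR NOT e), NOT d is now false; NOT e must hold, so e = False.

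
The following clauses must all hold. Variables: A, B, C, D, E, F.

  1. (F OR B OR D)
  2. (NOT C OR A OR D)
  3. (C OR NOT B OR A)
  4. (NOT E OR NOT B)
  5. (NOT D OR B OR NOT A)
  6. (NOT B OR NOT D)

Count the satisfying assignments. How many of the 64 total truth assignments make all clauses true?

18

Split on B, then D.
  B=1, D=1: a clause becomes empty — 0.
  B=1, D=0: remaining (A,C,E,F) ∈ {(1,0,0,0); (1,0,0,1); (1,1,0,0); (1,1,0,1)} — 4.
  B=0, D=1: forces A=0; C, E, F free → 2^3 = 8.
  B=0, D=0: E free; 3 ways for (A,C,F) × 2^1 = 6.
Total: 0 + 4 + 8 + 6 = 18.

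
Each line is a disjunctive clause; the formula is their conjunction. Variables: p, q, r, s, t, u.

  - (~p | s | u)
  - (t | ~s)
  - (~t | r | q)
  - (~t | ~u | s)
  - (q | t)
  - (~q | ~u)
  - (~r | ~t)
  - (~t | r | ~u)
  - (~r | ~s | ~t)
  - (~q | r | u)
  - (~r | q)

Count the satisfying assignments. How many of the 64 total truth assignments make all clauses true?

1

The models are:
  p=F q=T r=T s=F t=F u=F
That's 1 in total.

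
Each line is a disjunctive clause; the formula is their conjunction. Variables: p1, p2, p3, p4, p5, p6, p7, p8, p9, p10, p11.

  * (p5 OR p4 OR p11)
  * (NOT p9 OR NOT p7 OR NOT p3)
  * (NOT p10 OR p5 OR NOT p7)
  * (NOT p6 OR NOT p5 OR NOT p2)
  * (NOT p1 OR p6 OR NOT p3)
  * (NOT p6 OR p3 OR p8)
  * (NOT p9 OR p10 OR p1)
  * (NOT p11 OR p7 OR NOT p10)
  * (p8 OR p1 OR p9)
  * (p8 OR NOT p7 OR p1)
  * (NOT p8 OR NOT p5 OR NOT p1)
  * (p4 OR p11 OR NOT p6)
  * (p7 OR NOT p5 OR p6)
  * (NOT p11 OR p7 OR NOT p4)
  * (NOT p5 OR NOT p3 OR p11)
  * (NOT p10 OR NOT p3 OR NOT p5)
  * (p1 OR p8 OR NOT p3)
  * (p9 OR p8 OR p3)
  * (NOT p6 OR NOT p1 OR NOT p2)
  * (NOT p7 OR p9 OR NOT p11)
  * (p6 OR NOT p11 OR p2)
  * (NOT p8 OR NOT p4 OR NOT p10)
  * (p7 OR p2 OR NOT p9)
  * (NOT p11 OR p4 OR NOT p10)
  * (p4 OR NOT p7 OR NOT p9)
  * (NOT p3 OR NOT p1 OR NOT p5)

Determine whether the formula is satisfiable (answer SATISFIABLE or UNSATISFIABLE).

Set p1 = True and propagate.
Branch on p2: take p2 = True.
  then p6 is forced to False.
  then p3 is forced to False.
The remaining clauses are satisfied by p4 = True, p5 = True, p7 = True, p8 = False, p9 = True, p10 = True, p11 = True.
So p1=T  p2=T  p3=F  p4=T  p5=T  p6=F  p7=T  p8=F  p9=T  p10=T  p11=T is a satisfying assignment.

SATISFIABLE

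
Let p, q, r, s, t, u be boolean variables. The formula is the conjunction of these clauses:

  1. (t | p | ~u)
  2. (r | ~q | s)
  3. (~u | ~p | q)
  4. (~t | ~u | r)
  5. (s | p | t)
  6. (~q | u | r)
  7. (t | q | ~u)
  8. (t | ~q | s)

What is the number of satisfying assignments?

Case analysis on q and t:
  q=T, t=T: forces r=T; p, s, u free → 2^3 = 8.
  q=T, t=F: remaining (p,r,s,u) ∈ {(F,T,T,F); (T,F,T,T); (T,T,T,F); (T,T,T,T)} — 4.
  q=F, t=T: s free; 5 ways for (p,r,u) × 2^1 = 10.
  q=F, t=F: r free; 3 ways for (p,s,u) × 2^1 = 6.
Total: 8 + 4 + 10 + 6 = 28.

28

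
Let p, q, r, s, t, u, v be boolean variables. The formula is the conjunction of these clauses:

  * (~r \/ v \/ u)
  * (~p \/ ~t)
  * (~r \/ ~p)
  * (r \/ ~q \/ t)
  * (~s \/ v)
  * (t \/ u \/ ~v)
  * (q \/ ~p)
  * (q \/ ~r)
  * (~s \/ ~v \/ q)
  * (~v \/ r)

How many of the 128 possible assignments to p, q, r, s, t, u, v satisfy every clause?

14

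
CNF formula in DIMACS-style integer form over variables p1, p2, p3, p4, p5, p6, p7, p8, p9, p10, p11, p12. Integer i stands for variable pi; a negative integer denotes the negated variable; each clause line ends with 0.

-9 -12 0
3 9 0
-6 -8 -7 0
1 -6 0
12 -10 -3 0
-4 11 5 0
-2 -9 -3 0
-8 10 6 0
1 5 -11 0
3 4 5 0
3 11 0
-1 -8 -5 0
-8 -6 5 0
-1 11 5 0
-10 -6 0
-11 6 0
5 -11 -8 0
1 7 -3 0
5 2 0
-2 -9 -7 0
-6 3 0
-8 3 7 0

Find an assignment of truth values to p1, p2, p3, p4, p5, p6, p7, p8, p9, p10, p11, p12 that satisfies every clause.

Pure literal: p8 appears only negated; assign p8 = False.
Branch on p1: take p1 = True.
Set p2 = False and propagate.
  then p5 is forced to True.
For the remaining variables, p3 = True, p4 = True, p6 = False, p7 = True, p9 = True, p10 = False, p11 = False, p12 = False works.
Every clause has at least one true literal under this assignment.

p1 = T  p2 = F  p3 = T  p4 = T  p5 = T  p6 = F  p7 = T  p8 = F  p9 = T  p10 = F  p11 = F  p12 = F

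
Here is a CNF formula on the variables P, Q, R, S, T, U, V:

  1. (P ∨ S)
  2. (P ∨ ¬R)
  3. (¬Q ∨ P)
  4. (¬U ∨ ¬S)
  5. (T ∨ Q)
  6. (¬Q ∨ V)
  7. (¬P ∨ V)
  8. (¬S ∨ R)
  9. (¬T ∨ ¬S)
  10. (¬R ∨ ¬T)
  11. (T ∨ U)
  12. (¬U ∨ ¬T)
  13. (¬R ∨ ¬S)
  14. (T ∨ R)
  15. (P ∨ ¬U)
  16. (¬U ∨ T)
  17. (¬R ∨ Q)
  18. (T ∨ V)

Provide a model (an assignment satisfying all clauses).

Pure literal: V appears only positively; assign V = True.
Try P = True.
Branch on Q: take Q = True.
For the remaining variables, R = False, S = False, T = True, U = False works.
Every clause has at least one true literal under this assignment.
Check each clause:
  1. (P ∨ S) — P is true.
  2. (P ∨ ¬R) — P is true.
  3. (¬Q ∨ P) — P is true.
  4. (¬U ∨ ¬S) — ¬U is true.
  5. (T ∨ Q) — Q is true.
  6. (¬Q ∨ V) — V is true.
  7. (V ∨ ¬P) — V is true.
  8. (R ∨ ¬S) — ¬S is true.
  9. (¬T ∨ ¬S) — ¬S is true.
  10. (¬R ∨ ¬T) — ¬R is true.
  11. (T ∨ U) — T is true.
  12. (¬U ∨ ¬T) — ¬U is true.
  13. (¬R ∨ ¬S) — ¬S is true.
  14. (R ∨ T) — T is true.
  15. (P ∨ ¬U) — P is true.
  16. (¬U ∨ T) — ¬U is true.
  17. (¬R ∨ Q) — Q is true.
  18. (T ∨ V) — T is true.

P = True, Q = True, R = False, S = False, T = True, U = False, V = True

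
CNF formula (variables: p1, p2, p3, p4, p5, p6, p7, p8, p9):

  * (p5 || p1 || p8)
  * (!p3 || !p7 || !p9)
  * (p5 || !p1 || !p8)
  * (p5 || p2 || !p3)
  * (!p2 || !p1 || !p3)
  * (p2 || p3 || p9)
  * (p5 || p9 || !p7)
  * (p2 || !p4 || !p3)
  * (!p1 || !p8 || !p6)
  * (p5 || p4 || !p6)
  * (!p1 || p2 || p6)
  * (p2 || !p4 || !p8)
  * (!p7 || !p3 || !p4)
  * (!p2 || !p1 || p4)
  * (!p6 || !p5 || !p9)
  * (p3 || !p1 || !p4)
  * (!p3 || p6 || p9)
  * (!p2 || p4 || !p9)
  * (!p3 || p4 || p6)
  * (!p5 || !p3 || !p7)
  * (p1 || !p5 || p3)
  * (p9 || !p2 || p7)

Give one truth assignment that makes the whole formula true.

Set p1 = False and propagate.
The remaining clauses are satisfied by p2 = True, p3 = True, p4 = True, p5 = False, p6 = True, p7 = False, p8 = True, p9 = True.

p1 = False  p2 = True  p3 = True  p4 = True  p5 = False  p6 = True  p7 = False  p8 = True  p9 = True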